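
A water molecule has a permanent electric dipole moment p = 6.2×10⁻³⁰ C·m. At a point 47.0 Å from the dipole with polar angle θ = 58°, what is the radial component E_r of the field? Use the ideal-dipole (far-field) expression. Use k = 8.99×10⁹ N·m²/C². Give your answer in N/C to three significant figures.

E_r ≈ 5.69×10⁵ N/C

For a dipole, E_r = (2kp cosθ)/r³.
kp/r³ = (8.99×10⁹)(6.20×10⁻³⁰)/(4.70×10⁻⁹)³ = 5.369×10⁵ N/C.
E_r = 2·5.369×10⁵·cos58° = 5.690×10⁵ N/C.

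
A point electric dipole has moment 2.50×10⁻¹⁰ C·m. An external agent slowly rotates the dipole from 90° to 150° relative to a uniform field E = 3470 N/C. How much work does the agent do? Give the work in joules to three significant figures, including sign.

W_ext = ΔU = U(θ₂) − U(θ₁) = −pE cosθ₂ − (−pE cosθ₁) = pE(cosθ₁ − cosθ₂).
W = (2.50×10⁻¹⁰)(3470)·(cos90° − cos150°) = (8.675×10⁻⁷)·(+0.8660) = 7.513×10⁻⁷ J.

W ≈ 7.51×10⁻⁷ J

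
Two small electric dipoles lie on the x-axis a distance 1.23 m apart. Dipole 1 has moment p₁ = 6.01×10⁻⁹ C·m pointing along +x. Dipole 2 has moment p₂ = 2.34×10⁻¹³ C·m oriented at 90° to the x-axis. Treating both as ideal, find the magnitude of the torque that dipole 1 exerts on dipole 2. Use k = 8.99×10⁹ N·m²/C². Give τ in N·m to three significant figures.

τ ≈ 1.36×10⁻¹¹ N·m

The second dipole sits on the axis of the first, so the field there is axial: E₁ = 2kp₁/r³ along +x.
E₁ = 2(8.99×10⁹)(6.01×10⁻⁹)/(1.23)³ = 58.07 N/C.
Torque on the second dipole: τ = p₂ E₁ sinθ.
τ = (2.34×10⁻¹³)(58.07)·sin90° = 1.359×10⁻¹¹ N·m.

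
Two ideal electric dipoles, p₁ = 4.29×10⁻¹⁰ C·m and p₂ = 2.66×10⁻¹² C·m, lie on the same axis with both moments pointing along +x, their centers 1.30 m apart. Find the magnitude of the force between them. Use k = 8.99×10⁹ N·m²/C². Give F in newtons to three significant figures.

F ≈ 2.16×10⁻¹¹ N

On-axis field of dipole 1 at distance r: E = 2kp₁/r³. Force on dipole 2 is F = p₂·dE/dr (gradient along axis).
dE/dr = −6kp₁/r⁴, so |F| = 6kp₁p₂/r⁴ (attractive for aligned moments).
F = 6(8.99×10⁹)(4.29×10⁻¹⁰)(2.66×10⁻¹²)/(1.30)⁴ = 2.155×10⁻¹¹ N.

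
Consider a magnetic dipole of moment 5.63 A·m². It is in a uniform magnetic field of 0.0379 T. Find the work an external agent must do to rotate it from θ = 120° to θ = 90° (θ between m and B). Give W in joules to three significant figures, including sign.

W_ext = ΔU = −mB cosθ₂ + mB cosθ₁ = mB(cosθ₁ − cosθ₂).
W = (5.63)(0.0379)·(cos120° − cos90°) = (0.2134)·(-0.5000) = -0.1067 J.

W ≈ -0.107 J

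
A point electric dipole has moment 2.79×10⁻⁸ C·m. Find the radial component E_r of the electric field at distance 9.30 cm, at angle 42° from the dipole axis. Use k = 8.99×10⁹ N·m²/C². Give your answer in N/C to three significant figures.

E_r ≈ 4.63×10⁵ N/C

For a dipole, E_r = (2kp cosθ)/r³.
kp/r³ = (8.99×10⁹)(2.79×10⁻⁸)/(0.0930)³ = 3.118×10⁵ N/C.
E_r = 2·3.118×10⁵·cos42° = 4.635×10⁵ N/C.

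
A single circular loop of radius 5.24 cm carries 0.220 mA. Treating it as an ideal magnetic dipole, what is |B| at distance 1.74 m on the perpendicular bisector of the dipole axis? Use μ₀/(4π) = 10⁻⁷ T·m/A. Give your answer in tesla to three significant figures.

Magnetic moment m = IA = Iπa² = (2.20×10⁻⁴)·π·(0.0524)² = 1.898×10⁻⁶ A·m².
In the equatorial plane B = (μ₀/4π)·m/r³ (half the axial value).
B = (10⁻⁷)·(1.898×10⁻⁶) / (1.74)³ = 3.603×10⁻¹⁴ T.

B ≈ 3.60×10⁻¹⁴ T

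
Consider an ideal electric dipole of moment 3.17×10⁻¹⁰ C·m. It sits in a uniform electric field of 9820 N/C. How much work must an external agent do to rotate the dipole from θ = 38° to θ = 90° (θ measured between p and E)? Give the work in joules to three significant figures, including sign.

W_ext = ΔU = U(θ₂) − U(θ₁) = −pE cosθ₂ − (−pE cosθ₁) = pE(cosθ₁ − cosθ₂).
W = (3.17×10⁻¹⁰)(9820)·(cos38° − cos90°) = (3.113×10⁻⁶)·(+0.7880) = 2.453×10⁻⁶ J.

W ≈ 2.45×10⁻⁶ J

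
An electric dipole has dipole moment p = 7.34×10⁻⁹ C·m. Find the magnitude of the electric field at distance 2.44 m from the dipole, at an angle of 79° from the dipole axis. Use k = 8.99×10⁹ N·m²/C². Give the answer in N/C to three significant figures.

At angle θ the dipole field magnitude is E = (kp/r³)·√(1 + 3cos²θ).
kp/r³ = (8.99×10⁹)(7.34×10⁻⁹) / (2.44)³ = 4.542 N/C.
√(1 + 3cos²79°) = √(1 + 3·0.0364) = √1.1092 ≈ 1.0532.
E ≈ 4.542 × 1.053 = 4.784 N/C.

E ≈ 4.78 N/C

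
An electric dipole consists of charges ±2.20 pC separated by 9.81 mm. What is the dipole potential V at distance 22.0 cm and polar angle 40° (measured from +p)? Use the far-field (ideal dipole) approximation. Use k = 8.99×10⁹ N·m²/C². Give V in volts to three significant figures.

Dipole moment p = qd = (2.20×10⁻¹² C)(0.00981 m) = 2.158×10⁻¹⁴ C·m.
The dipole potential is V = kp cosθ / r².
V = (8.99×10⁹)(2.158×10⁻¹⁴)·cos40° / (0.220)² = 0.003071 V.

V ≈ 0.00307 V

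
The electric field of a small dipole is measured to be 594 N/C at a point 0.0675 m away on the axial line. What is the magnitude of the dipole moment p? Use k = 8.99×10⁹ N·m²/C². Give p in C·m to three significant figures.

p ≈ 1.02×10⁻¹¹ C·m

On axis E = 2kp/r³, so p = Er³/(2k).
p = (594)·(0.0675)³ / (2·8.99×10⁹) = 1.016×10⁻¹¹ C·m.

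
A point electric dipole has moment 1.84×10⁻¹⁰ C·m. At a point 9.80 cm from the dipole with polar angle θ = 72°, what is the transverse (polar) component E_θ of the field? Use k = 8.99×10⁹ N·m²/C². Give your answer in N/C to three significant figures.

For a dipole, E_θ = (kp sinθ)/r³.
kp/r³ = (8.99×10⁹)(1.84×10⁻¹⁰)/(0.0980)³ = 1758 N/C.
E_θ = 1758·sin72° = 1671 N/C.

E_θ ≈ 1670 N/C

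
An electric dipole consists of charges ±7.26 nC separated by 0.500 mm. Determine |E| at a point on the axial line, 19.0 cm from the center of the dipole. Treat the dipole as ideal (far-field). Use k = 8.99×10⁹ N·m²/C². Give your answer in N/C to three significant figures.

Dipole moment p = qd = (7.26×10⁻⁹ C)(5.00×10⁻⁴ m) = 3.63×10⁻¹² C·m.
On the dipole axis E = 2kp/r³.
E = 2·(8.99×10⁹)(3.63×10⁻¹²) / (0.190)³ = 9.516 N/C.

E ≈ 9.52 N/C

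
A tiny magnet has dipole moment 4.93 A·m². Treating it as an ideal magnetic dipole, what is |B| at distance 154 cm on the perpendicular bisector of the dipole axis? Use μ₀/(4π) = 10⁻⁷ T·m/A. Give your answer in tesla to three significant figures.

In the equatorial plane B = (μ₀/4π)·m/r³ (half the axial value).
B = (10⁻⁷)·(4.93) / (1.54)³ = 1.350×10⁻⁷ T.

B ≈ 1.35×10⁻⁷ T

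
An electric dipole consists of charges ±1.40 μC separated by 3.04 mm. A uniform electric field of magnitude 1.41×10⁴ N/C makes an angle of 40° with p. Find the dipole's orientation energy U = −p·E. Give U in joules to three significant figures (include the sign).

Dipole moment p = qd = (1.40×10⁻⁶ C)(0.00304 m) = 4.256×10⁻⁹ C·m.
U = −p·E = −pE cosθ.
U = −(4.256×10⁻⁹)(1.41×10⁴)·cos40° = -4.597×10⁻⁵ J.

U ≈ -4.60×10⁻⁵ J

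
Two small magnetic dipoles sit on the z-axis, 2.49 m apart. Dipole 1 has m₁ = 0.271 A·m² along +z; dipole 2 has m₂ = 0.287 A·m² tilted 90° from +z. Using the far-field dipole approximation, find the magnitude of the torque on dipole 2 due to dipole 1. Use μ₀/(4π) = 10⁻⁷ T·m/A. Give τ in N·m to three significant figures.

Dipole B is on the axis of dipole A, so B₁ there is axial: B₁ = (μ₀/4π)·2m₁/r³ along +z.
B₁ = 2(10⁻⁷)(0.271)/(2.49)³ = 3.511×10⁻⁹ T.
τ = m₂ B₁ sinθ.
τ = (0.287)(3.511×10⁻⁹)·sin90° = 1.008×10⁻⁹ N·m.

τ ≈ 1.01×10⁻⁹ N·m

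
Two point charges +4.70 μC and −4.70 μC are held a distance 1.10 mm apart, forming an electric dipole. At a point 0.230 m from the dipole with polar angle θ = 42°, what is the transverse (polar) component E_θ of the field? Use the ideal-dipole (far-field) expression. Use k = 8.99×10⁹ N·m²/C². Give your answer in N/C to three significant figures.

Dipole moment p = qd = (4.70×10⁻⁶ C)(0.00110 m) = 5.17×10⁻⁹ C·m.
For a dipole, E_θ = (kp sinθ)/r³.
kp/r³ = (8.99×10⁹)(5.17×10⁻⁹)/(0.230)³ = 3820 N/C.
E_θ = 3820·sin42° = 2556 N/C.

E_θ ≈ 2560 N/C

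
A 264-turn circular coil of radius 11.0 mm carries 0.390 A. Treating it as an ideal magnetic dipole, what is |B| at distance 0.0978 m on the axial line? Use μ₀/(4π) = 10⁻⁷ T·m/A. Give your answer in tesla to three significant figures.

B ≈ 8.37×10⁻⁶ T

m = NIA = NIπa² = 264·(0.390)·π·(0.0110)² = 0.03914 A·m².
On axis B = (μ₀/4π)·2m/r³.
B = 2·(10⁻⁷)·(0.03914) / (0.0978)³ = 8.368×10⁻⁶ T.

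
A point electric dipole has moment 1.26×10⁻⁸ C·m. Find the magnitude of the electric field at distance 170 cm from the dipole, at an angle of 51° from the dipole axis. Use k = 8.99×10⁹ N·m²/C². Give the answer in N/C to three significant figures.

At angle θ the dipole field magnitude is E = (kp/r³)·√(1 + 3cos²θ).
kp/r³ = (8.99×10⁹)(1.26×10⁻⁸) / (1.70)³ = 23.06 N/C.
√(1 + 3cos²51°) = √(1 + 3·0.3960) = √2.1881 ≈ 1.4792.
E ≈ 23.06 × 1.479 = 34.11 N/C.

E ≈ 34.1 N/C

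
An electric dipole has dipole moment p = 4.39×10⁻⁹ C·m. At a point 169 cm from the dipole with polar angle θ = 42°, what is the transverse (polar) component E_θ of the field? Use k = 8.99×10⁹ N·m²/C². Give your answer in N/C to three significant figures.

E_θ ≈ 5.47 N/C

For a dipole, E_θ = (kp sinθ)/r³.
kp/r³ = (8.99×10⁹)(4.39×10⁻⁹)/(1.69)³ = 8.176 N/C.
E_θ = 8.176·sin42° = 5.471 N/C.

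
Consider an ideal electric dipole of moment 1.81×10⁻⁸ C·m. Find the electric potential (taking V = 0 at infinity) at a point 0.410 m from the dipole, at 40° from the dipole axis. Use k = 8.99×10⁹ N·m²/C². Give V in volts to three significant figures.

The dipole potential is V = kp cosθ / r².
V = (8.99×10⁹)(1.81×10⁻⁸)·cos40° / (0.410)² = 741.5 V.

V ≈ 742 V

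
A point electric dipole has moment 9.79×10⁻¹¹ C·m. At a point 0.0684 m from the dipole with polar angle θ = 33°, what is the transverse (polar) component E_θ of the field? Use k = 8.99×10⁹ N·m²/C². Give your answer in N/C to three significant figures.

E_θ ≈ 1500 N/C

For a dipole, E_θ = (kp sinθ)/r³.
kp/r³ = (8.99×10⁹)(9.79×10⁻¹¹)/(0.0684)³ = 2750 N/C.
E_θ = 2750·sin33° = 1498 N/C.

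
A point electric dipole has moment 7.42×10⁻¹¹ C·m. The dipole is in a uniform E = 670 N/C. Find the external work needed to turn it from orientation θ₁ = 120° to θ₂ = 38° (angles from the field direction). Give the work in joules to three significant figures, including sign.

W_ext = ΔU = U(θ₂) − U(θ₁) = −pE cosθ₂ − (−pE cosθ₁) = pE(cosθ₁ − cosθ₂).
W = (7.42×10⁻¹¹)(670)·(cos120° − cos38°) = (4.971×10⁻⁸)·(-1.2880) = -6.403×10⁻⁸ J.

W ≈ -6.40×10⁻⁸ J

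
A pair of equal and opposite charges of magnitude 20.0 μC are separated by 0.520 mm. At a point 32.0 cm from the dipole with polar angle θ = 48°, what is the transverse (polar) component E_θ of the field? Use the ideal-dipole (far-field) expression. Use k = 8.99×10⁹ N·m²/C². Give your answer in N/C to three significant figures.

Dipole moment p = qd = (2.00×10⁻⁵ C)(5.20×10⁻⁴ m) = 1.04×10⁻⁸ C·m.
For a dipole, E_θ = (kp sinθ)/r³.
kp/r³ = (8.99×10⁹)(1.04×10⁻⁸)/(0.320)³ = 2853 N/C.
E_θ = 2853·sin48° = 2120 N/C.

E_θ ≈ 2120 N/C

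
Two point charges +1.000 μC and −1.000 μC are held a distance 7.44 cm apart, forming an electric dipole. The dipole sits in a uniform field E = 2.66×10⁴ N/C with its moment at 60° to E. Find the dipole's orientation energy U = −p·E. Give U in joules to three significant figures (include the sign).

Dipole moment p = qd = (1.00×10⁻⁶ C)(0.0744 m) = 7.44×10⁻⁸ C·m.
U = −p·E = −pE cosθ.
U = −(7.44×10⁻⁸)(2.66×10⁴)·cos60° = -9.895×10⁻⁴ J.

U ≈ -9.90×10⁻⁴ J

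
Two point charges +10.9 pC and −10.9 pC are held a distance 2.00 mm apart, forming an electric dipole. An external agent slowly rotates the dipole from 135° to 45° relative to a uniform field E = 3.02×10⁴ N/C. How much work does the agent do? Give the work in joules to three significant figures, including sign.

Dipole moment p = qd = (1.09×10⁻¹¹ C)(0.00200 m) = 2.18×10⁻¹⁴ C·m.
W_ext = ΔU = U(θ₂) − U(θ₁) = −pE cosθ₂ − (−pE cosθ₁) = pE(cosθ₁ − cosθ₂).
W = (2.18×10⁻¹⁴)(3.02×10⁴)·(cos135° − cos45°) = (6.584×10⁻¹⁰)·(-1.4142) = -9.311×10⁻¹⁰ J.

W ≈ -9.31×10⁻¹⁰ J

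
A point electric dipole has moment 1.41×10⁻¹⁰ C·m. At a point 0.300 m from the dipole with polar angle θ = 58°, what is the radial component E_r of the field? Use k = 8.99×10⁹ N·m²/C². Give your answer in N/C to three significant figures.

E_r ≈ 49.8 N/C

For a dipole, E_r = (2kp cosθ)/r³.
kp/r³ = (8.99×10⁹)(1.41×10⁻¹⁰)/(0.300)³ = 46.95 N/C.
E_r = 2·46.95·cos58° = 49.76 N/C.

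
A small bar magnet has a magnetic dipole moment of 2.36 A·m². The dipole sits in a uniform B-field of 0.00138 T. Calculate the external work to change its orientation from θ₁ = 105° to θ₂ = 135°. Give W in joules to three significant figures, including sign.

W ≈ 0.00146 J

W_ext = ΔU = −mB cosθ₂ + mB cosθ₁ = mB(cosθ₁ − cosθ₂).
W = (2.36)(0.00138)·(cos105° − cos135°) = (0.003257)·(+0.4483) = 0.001460 J.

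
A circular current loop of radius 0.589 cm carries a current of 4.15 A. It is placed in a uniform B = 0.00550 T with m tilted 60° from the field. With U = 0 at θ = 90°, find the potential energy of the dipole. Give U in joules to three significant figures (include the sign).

Magnetic moment m = IA = Iπa² = (4.15)·π·(0.00589)² = 4.523×10⁻⁴ A·m².
U = −m·B = −mB cosθ.
U = −(4.523×10⁻⁴)(0.00550)·cos60° = -1.244×10⁻⁶ J.

U ≈ -1.24×10⁻⁶ J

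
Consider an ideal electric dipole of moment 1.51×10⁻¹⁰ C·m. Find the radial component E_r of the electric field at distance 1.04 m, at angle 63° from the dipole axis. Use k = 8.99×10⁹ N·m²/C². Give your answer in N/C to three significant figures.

For a dipole, E_r = (2kp cosθ)/r³.
kp/r³ = (8.99×10⁹)(1.51×10⁻¹⁰)/(1.04)³ = 1.207 N/C.
E_r = 2·1.207·cos63° = 1.096 N/C.

E_r ≈ 1.10 N/C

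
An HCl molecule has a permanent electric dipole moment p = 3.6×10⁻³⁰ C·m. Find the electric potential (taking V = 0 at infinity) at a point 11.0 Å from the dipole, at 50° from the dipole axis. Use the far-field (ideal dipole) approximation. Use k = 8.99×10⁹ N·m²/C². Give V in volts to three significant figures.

The dipole potential is V = kp cosθ / r².
V = (8.99×10⁹)(3.60×10⁻³⁰)·cos50° / (1.10×10⁻⁹)² = 0.01719 V.

V ≈ 0.0172 V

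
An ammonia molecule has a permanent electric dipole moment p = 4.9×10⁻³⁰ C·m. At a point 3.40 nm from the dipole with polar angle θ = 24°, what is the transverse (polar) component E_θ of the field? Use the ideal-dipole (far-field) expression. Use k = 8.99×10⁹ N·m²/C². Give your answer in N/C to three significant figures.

E_θ ≈ 4.56×10⁵ N/C

For a dipole, E_θ = (kp sinθ)/r³.
kp/r³ = (8.99×10⁹)(4.90×10⁻³⁰)/(3.40×10⁻⁹)³ = 1.121×10⁶ N/C.
E_θ = 1.121×10⁶·sin24° = 4.559×10⁵ N/C.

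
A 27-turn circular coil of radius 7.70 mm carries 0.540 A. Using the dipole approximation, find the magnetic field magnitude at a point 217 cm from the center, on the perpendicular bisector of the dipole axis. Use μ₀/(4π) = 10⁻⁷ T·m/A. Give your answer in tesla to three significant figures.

m = NIA = NIπa² = 27·(0.540)·π·(0.00770)² = 0.002716 A·m².
In the equatorial plane B = (μ₀/4π)·m/r³ (half the axial value).
B = (10⁻⁷)·(0.002716) / (2.17)³ = 2.658×10⁻¹¹ T.

B ≈ 2.66×10⁻¹¹ T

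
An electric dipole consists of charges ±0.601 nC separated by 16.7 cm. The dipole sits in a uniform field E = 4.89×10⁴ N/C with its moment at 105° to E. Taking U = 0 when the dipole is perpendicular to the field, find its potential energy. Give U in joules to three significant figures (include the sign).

U ≈ 1.27×10⁻⁶ J

Dipole moment p = qd = (6.01×10⁻¹⁰ C)(0.167 m) = 1.004×10⁻¹⁰ C·m.
U = −p·E = −pE cosθ.
U = −(1.004×10⁻¹⁰)(4.89×10⁴)·cos105° = 1.271×10⁻⁶ J.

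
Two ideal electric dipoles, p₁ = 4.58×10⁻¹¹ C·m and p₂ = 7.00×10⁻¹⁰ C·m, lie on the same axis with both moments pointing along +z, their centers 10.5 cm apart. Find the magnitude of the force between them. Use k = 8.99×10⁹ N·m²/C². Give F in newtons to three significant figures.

On-axis field of dipole 1 at distance r: E = 2kp₁/r³. Force on dipole 2 is F = p₂·dE/dr (gradient along axis).
dE/dr = −6kp₁/r⁴, so |F| = 6kp₁p₂/r⁴ (attractive for aligned moments).
F = 6(8.99×10⁹)(4.58×10⁻¹¹)(7.00×10⁻¹⁰)/(0.105)⁴ = 1.423×10⁻⁵ N.

F ≈ 1.42×10⁻⁵ N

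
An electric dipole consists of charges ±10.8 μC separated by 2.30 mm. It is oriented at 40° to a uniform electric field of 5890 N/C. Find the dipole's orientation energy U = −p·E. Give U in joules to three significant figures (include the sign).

U ≈ -1.12×10⁻⁴ J

Dipole moment p = qd = (1.08×10⁻⁵ C)(0.00230 m) = 2.484×10⁻⁸ C·m.
U = −p·E = −pE cosθ.
U = −(2.484×10⁻⁸)(5890)·cos40° = -1.121×10⁻⁴ J.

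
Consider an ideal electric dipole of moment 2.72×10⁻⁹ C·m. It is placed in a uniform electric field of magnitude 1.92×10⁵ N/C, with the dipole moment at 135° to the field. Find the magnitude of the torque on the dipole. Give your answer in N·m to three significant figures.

Torque on an electric dipole: τ = pE sinθ.
τ = (2.72×10⁻⁹)(1.92×10⁵)·sin135° = 3.693×10⁻⁴ N·m.

τ ≈ 3.69×10⁻⁴ N·m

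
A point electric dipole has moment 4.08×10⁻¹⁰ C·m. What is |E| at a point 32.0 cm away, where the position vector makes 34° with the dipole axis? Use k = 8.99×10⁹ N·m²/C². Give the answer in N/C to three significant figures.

At angle θ the dipole field magnitude is E = (kp/r³)·√(1 + 3cos²θ).
kp/r³ = (8.99×10⁹)(4.08×10⁻¹⁰) / (0.320)³ = 111.9 N/C.
√(1 + 3cos²34°) = √(1 + 3·0.6873) = √3.0619 ≈ 1.7498.
E ≈ 111.9 × 1.750 = 195.9 N/C.

E ≈ 196 N/C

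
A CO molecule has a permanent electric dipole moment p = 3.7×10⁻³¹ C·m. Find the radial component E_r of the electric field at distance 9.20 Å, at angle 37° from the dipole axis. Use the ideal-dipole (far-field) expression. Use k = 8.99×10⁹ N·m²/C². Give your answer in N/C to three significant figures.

E_r ≈ 6.82×10⁶ N/C

For a dipole, E_r = (2kp cosθ)/r³.
kp/r³ = (8.99×10⁹)(3.70×10⁻³¹)/(9.20×10⁻¹⁰)³ = 4.272×10⁶ N/C.
E_r = 2·4.272×10⁶·cos37° = 6.823×10⁶ N/C.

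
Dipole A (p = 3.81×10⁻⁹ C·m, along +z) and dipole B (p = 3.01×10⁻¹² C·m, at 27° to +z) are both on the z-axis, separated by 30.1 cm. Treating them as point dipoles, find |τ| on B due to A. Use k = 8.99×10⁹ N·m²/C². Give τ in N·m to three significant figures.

τ ≈ 3.43×10⁻⁹ N·m

The second dipole sits on the axis of the first, so the field there is axial: E₁ = 2kp₁/r³ along +z.
E₁ = 2(8.99×10⁹)(3.81×10⁻⁹)/(0.301)³ = 2512 N/C.
Torque on the second dipole: τ = p₂ E₁ sinθ.
τ = (3.01×10⁻¹²)(2512)·sin27° = 3.433×10⁻⁹ N·m.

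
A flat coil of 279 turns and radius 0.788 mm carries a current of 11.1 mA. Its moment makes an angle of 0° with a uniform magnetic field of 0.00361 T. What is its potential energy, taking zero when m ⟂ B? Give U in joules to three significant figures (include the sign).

m = NIA = NIπa² = 279·(0.0111)·π·(7.88×10⁻⁴)² = 6.041×10⁻⁶ A·m².
U = −m·B = −mB cosθ.
U = −(6.041×10⁻⁶)(0.00361)·cos0° = -2.181×10⁻⁸ J.

U ≈ -2.18×10⁻⁸ J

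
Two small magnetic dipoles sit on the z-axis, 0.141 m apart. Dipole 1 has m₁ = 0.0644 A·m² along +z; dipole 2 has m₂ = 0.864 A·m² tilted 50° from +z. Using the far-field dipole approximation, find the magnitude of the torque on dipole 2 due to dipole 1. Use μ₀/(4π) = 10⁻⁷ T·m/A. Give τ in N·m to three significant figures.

τ ≈ 3.04×10⁻⁶ N·m

Dipole B is on the axis of dipole A, so B₁ there is axial: B₁ = (μ₀/4π)·2m₁/r³ along +z.
B₁ = 2(10⁻⁷)(0.0644)/(0.141)³ = 4.595×10⁻⁶ T.
τ = m₂ B₁ sinθ.
τ = (0.864)(4.595×10⁻⁶)·sin50° = 3.041×10⁻⁶ N·m.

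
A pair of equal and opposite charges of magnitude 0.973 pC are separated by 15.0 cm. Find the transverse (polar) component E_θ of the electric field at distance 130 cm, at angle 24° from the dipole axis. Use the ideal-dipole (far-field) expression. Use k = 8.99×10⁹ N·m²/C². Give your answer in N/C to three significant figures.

Dipole moment p = qd = (9.73×10⁻¹³ C)(0.150 m) = 1.46×10⁻¹³ C·m.
For a dipole, E_θ = (kp sinθ)/r³.
kp/r³ = (8.99×10⁹)(1.46×10⁻¹³)/(1.30)³ = 5.974×10⁻⁴ N/C.
E_θ = 5.974×10⁻⁴·sin24° = 2.430×10⁻⁴ N/C.

E_θ ≈ 2.43×10⁻⁴ N/C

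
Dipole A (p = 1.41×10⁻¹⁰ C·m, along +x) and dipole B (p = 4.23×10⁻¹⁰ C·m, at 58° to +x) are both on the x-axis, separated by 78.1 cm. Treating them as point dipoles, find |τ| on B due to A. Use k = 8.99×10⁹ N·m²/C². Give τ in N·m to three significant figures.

The second dipole sits on the axis of the first, so the field there is axial: E₁ = 2kp₁/r³ along +x.
E₁ = 2(8.99×10⁹)(1.41×10⁻¹⁰)/(0.781)³ = 5.322 N/C.
Torque on the second dipole: τ = p₂ E₁ sinθ.
τ = (4.23×10⁻¹⁰)(5.322)·sin58° = 1.909×10⁻⁹ N·m.

τ ≈ 1.91×10⁻⁹ N·m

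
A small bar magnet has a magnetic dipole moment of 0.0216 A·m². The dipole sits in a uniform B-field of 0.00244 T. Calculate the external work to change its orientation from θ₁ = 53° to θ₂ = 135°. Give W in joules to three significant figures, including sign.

W_ext = ΔU = −mB cosθ₂ + mB cosθ₁ = mB(cosθ₁ − cosθ₂).
W = (0.0216)(0.00244)·(cos53° − cos135°) = (5.270×10⁻⁵)·(+1.3089) = 6.899×10⁻⁵ J.

W ≈ 6.90×10⁻⁵ J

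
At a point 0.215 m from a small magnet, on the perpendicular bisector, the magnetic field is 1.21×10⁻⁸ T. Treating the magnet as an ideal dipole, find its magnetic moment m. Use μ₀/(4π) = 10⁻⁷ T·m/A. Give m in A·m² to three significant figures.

In the equatorial plane B = (μ₀/4π)·m/r³, so m = Br³·4π/(μ₀).
m = (1.21×10⁻⁸)·(0.215)³ / (10⁻⁷) = 0.001203 A·m².

m ≈ 0.00120 A·m²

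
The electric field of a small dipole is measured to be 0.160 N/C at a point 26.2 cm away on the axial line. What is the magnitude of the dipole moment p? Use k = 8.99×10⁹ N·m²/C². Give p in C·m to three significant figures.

On axis E = 2kp/r³, so p = Er³/(2k).
p = (0.160)·(0.262)³ / (2·8.99×10⁹) = 1.600×10⁻¹³ C·m.

p ≈ 1.60×10⁻¹³ C·m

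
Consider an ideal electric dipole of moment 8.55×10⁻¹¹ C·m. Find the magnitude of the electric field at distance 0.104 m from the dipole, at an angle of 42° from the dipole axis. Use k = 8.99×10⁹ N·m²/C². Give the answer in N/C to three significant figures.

At angle θ the dipole field magnitude is E = (kp/r³)·√(1 + 3cos²θ).
kp/r³ = (8.99×10⁹)(8.55×10⁻¹¹) / (0.104)³ = 683.3 N/C.
√(1 + 3cos²42°) = √(1 + 3·0.5523) = √2.6568 ≈ 1.6300.
E ≈ 683.3 × 1.630 = 1114 N/C.

E ≈ 1110 N/C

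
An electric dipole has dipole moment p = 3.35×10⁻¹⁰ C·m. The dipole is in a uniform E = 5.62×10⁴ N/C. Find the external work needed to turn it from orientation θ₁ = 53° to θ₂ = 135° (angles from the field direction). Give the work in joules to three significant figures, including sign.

W_ext = ΔU = U(θ₂) − U(θ₁) = −pE cosθ₂ − (−pE cosθ₁) = pE(cosθ₁ − cosθ₂).
W = (3.35×10⁻¹⁰)(5.62×10⁴)·(cos53° − cos135°) = (1.883×10⁻⁵)·(+1.3089) = 2.464×10⁻⁵ J.

W ≈ 2.46×10⁻⁵ J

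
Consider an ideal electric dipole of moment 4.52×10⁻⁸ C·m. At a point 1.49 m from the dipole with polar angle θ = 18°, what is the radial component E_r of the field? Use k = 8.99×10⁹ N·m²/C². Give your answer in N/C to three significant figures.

E_r ≈ 234 N/C

For a dipole, E_r = (2kp cosθ)/r³.
kp/r³ = (8.99×10⁹)(4.52×10⁻⁸)/(1.49)³ = 122.8 N/C.
E_r = 2·122.8·cos18° = 233.7 N/C.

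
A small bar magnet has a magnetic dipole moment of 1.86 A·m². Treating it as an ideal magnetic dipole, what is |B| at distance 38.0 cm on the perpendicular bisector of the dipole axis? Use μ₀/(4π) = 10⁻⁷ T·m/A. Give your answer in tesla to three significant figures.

In the equatorial plane B = (μ₀/4π)·m/r³ (half the axial value).
B = (10⁻⁷)·(1.86) / (0.380)³ = 3.390×10⁻⁶ T.

B ≈ 3.39×10⁻⁶ T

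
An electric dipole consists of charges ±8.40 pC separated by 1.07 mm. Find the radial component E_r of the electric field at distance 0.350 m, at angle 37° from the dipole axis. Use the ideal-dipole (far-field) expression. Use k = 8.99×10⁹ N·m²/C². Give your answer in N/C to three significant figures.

E_r ≈ 0.00301 N/C

Dipole moment p = qd = (8.40×10⁻¹² C)(0.00107 m) = 8.988×10⁻¹⁵ C·m.
For a dipole, E_r = (2kp cosθ)/r³.
kp/r³ = (8.99×10⁹)(8.988×10⁻¹⁵)/(0.350)³ = 0.001885 N/C.
E_r = 2·0.001885·cos37° = 0.003010 N/C.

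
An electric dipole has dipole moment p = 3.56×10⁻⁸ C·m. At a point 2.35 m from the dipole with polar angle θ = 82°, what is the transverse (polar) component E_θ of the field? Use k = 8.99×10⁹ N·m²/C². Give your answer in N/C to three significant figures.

For a dipole, E_θ = (kp sinθ)/r³.
kp/r³ = (8.99×10⁹)(3.56×10⁻⁸)/(2.35)³ = 24.66 N/C.
E_θ = 24.66·sin82° = 24.42 N/C.

E_θ ≈ 24.4 N/C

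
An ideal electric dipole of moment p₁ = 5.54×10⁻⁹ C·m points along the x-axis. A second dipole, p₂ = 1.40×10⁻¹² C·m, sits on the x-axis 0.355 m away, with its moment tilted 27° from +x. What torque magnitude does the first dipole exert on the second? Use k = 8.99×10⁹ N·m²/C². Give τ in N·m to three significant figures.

The second dipole sits on the axis of the first, so the field there is axial: E₁ = 2kp₁/r³ along +x.
E₁ = 2(8.99×10⁹)(5.54×10⁻⁹)/(0.355)³ = 2226 N/C.
Torque on the second dipole: τ = p₂ E₁ sinθ.
τ = (1.40×10⁻¹²)(2226)·sin27° = 1.415×10⁻⁹ N·m.

τ ≈ 1.42×10⁻⁹ N·m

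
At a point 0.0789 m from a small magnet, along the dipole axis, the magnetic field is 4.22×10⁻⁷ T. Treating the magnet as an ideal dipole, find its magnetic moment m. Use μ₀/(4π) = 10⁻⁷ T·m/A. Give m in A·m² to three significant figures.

On axis B = (μ₀/4π)·2m/r³, so m = Br³·4π/(μ₀·2).
m = (4.22×10⁻⁷)·(0.0789)³ / (2·10⁻⁷) = 0.001036 A·m².

m ≈ 0.00104 A·m²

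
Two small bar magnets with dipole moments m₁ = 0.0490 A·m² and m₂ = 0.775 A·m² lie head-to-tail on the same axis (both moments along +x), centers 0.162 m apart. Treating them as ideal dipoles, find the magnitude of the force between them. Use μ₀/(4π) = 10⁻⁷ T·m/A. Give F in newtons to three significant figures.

On-axis B of dipole 1: B = (μ₀/4π)·2m₁/r³. Force on dipole 2: F = m₂·dB/dr.
dB/dr = −(μ₀/4π)·6m₁/r⁴, so |F| = (μ₀/4π)·6m₁m₂/r⁴.
F = 6(10⁻⁷)(0.0490)(0.775)/(0.162)⁴ = 3.308×10⁻⁵ N.

F ≈ 3.31×10⁻⁵ N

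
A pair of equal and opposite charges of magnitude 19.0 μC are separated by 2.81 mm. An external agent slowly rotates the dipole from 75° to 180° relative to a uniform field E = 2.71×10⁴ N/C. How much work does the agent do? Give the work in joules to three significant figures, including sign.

W ≈ 0.00182 J

Dipole moment p = qd = (1.90×10⁻⁵ C)(0.00281 m) = 5.339×10⁻⁸ C·m.
W_ext = ΔU = U(θ₂) − U(θ₁) = −pE cosθ₂ − (−pE cosθ₁) = pE(cosθ₁ − cosθ₂).
W = (5.339×10⁻⁸)(2.71×10⁴)·(cos75° − cos180°) = (0.001447)·(+1.2588) = 0.001821 J.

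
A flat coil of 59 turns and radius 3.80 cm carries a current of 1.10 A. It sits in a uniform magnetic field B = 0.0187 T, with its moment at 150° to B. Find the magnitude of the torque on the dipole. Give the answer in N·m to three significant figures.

τ ≈ 0.00275 N·m

m = NIA = NIπa² = 59·(1.10)·π·(0.0380)² = 0.2944 A·m².
Torque on a magnetic dipole: τ = mB sinθ.
τ = (0.2944)(0.0187)·sin150° = 0.002753 N·m.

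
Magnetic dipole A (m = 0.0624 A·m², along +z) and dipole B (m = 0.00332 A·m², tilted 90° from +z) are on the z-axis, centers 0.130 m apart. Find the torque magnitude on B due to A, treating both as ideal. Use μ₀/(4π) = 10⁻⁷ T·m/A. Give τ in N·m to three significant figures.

τ ≈ 1.89×10⁻⁸ N·m

Dipole B is on the axis of dipole A, so B₁ there is axial: B₁ = (μ₀/4π)·2m₁/r³ along +z.
B₁ = 2(10⁻⁷)(0.0624)/(0.130)³ = 5.680×10⁻⁶ T.
τ = m₂ B₁ sinθ.
τ = (0.00332)(5.680×10⁻⁶)·sin90° = 1.886×10⁻⁸ N·m.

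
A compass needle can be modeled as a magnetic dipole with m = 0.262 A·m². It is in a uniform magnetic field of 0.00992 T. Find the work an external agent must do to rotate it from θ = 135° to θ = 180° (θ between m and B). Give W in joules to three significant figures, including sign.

W_ext = ΔU = −mB cosθ₂ + mB cosθ₁ = mB(cosθ₁ − cosθ₂).
W = (0.262)(0.00992)·(cos135° − cos180°) = (0.002599)·(+0.2929) = 7.612×10⁻⁴ J.

W ≈ 7.61×10⁻⁴ J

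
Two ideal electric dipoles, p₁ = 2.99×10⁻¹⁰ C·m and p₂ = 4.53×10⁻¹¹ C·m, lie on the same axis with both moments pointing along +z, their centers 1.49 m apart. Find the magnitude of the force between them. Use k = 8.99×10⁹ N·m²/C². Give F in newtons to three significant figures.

F ≈ 1.48×10⁻¹⁰ N

On-axis field of dipole 1 at distance r: E = 2kp₁/r³. Force on dipole 2 is F = p₂·dE/dr (gradient along axis).
dE/dr = −6kp₁/r⁴, so |F| = 6kp₁p₂/r⁴ (attractive for aligned moments).
F = 6(8.99×10⁹)(2.99×10⁻¹⁰)(4.53×10⁻¹¹)/(1.49)⁴ = 1.482×10⁻¹⁰ N.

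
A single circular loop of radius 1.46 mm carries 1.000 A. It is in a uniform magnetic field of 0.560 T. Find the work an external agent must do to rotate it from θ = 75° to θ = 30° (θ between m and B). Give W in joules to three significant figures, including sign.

Magnetic moment m = IA = Iπa² = (1.00)·π·(0.00146)² = 6.697×10⁻⁶ A·m².
W_ext = ΔU = −mB cosθ₂ + mB cosθ₁ = mB(cosθ₁ − cosθ₂).
W = (6.697×10⁻⁶)(0.560)·(cos75° − cos30°) = (3.750×10⁻⁶)·(-0.6072) = -2.277×10⁻⁶ J.

W ≈ -2.28×10⁻⁶ J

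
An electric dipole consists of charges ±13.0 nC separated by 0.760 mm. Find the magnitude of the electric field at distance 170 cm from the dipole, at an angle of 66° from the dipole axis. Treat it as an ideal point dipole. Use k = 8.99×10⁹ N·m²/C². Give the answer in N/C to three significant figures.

E ≈ 0.0221 N/C

Dipole moment p = qd = (1.30×10⁻⁸ C)(7.60×10⁻⁴ m) = 9.88×10⁻¹² C·m.
At angle θ the dipole field magnitude is E = (kp/r³)·√(1 + 3cos²θ).
kp/r³ = (8.99×10⁹)(9.88×10⁻¹²) / (1.70)³ = 0.01808 N/C.
√(1 + 3cos²66°) = √(1 + 3·0.1654) = √1.4963 ≈ 1.2232.
E ≈ 0.01808 × 1.223 = 0.02211 N/C.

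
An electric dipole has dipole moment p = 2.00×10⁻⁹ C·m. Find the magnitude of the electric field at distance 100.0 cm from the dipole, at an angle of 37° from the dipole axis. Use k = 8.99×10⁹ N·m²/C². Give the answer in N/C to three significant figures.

E ≈ 30.7 N/C

At angle θ the dipole field magnitude is E = (kp/r³)·√(1 + 3cos²θ).
kp/r³ = (8.99×10⁹)(2.00×10⁻⁹) / (1.00)³ = 17.98 N/C.
√(1 + 3cos²37°) = √(1 + 3·0.6378) = √2.9135 ≈ 1.7069.
E ≈ 17.98 × 1.707 = 30.69 N/C.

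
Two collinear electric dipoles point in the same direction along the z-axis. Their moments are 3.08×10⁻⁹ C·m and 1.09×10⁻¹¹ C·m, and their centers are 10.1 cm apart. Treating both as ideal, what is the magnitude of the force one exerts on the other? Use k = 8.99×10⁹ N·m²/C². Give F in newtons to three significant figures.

On-axis field of dipole 1 at distance r: E = 2kp₁/r³. Force on dipole 2 is F = p₂·dE/dr (gradient along axis).
dE/dr = −6kp₁/r⁴, so |F| = 6kp₁p₂/r⁴ (attractive for aligned moments).
F = 6(8.99×10⁹)(3.08×10⁻⁹)(1.09×10⁻¹¹)/(0.101)⁴ = 1.740×10⁻⁵ N.

F ≈ 1.74×10⁻⁵ N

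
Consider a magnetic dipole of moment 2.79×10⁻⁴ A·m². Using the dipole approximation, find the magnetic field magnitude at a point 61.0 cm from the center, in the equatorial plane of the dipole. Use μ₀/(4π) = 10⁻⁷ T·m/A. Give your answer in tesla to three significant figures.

B ≈ 1.23×10⁻¹⁰ T

In the equatorial plane B = (μ₀/4π)·m/r³ (half the axial value).
B = (10⁻⁷)·(2.79×10⁻⁴) / (0.610)³ = 1.229×10⁻¹⁰ T.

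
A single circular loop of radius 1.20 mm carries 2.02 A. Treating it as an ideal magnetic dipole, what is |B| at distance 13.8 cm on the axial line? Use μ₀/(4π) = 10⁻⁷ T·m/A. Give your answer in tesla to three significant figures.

Magnetic moment m = IA = Iπa² = (2.02)·π·(0.00120)² = 9.138×10⁻⁶ A·m².
On axis B = (μ₀/4π)·2m/r³.
B = 2·(10⁻⁷)·(9.138×10⁻⁶) / (0.138)³ = 6.954×10⁻¹⁰ T.

B ≈ 6.95×10⁻¹⁰ T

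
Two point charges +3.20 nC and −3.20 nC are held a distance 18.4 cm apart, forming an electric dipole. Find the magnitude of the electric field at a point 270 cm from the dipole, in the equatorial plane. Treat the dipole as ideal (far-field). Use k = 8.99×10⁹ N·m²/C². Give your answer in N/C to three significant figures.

E ≈ 0.269 N/C

Dipole moment p = qd = (3.20×10⁻⁹ C)(0.184 m) = 5.888×10⁻¹⁰ C·m.
In the equatorial plane E = kp/r³.
E = (8.99×10⁹)(5.888×10⁻¹⁰) / (2.70)³ = 0.2689 N/C.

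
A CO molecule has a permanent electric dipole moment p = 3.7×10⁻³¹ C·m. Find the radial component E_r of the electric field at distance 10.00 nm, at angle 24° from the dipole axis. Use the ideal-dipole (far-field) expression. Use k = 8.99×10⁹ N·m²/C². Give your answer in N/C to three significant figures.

E_r ≈ 6080 N/C

For a dipole, E_r = (2kp cosθ)/r³.
kp/r³ = (8.99×10⁹)(3.70×10⁻³¹)/(1.00×10⁻⁸)³ = 3326 N/C.
E_r = 2·3326·cos24° = 6077 N/C.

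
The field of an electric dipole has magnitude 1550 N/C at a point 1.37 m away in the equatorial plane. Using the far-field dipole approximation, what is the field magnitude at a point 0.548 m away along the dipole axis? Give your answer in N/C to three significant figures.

Dipole fields scale as 1/r³ in the far field.
The axial field is twice the equatorial field at the same r, so the geometry factor is 2/1.
E₂ = E₁ · (2/1) · (r₁/r₂)³ = 1550 · 2 · (1.37/0.548)³.
(r₁/r₂)³ = (2.5)³ = 15.62.
E₂ ≈ 4.844×10⁴ N/C.

E ≈ 4.84×10⁴ N/C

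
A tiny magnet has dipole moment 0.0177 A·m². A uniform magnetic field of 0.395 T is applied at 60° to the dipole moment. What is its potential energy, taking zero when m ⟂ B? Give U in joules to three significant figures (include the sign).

U ≈ -0.00350 J

U = −m·B = −mB cosθ.
U = −(0.0177)(0.395)·cos60° = -0.003496 J.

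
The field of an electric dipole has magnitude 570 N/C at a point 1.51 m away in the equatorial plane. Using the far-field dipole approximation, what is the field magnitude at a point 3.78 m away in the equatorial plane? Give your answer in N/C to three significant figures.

E ≈ 36.3 N/C

Dipole fields scale as 1/r³ in the far field; the geometry is the same at both points.
E₂ = E₁ · (r₁/r₂)³ = 570 · (1.51/3.78)³.
(r₁/r₂)³ = (0.3995)³ = 0.06375.
E₂ ≈ 36.34 N/C.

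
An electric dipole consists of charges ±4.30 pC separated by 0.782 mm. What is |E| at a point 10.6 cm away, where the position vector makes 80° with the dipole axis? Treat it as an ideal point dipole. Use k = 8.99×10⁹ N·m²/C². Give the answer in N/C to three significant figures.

Dipole moment p = qd = (4.30×10⁻¹² C)(7.82×10⁻⁴ m) = 3.363×10⁻¹⁵ C·m.
At angle θ the dipole field magnitude is E = (kp/r³)·√(1 + 3cos²θ).
kp/r³ = (8.99×10⁹)(3.363×10⁻¹⁵) / (0.106)³ = 0.02538 N/C.
√(1 + 3cos²80°) = √(1 + 3·0.0302) = √1.0905 ≈ 1.0443.
E ≈ 0.02538 × 1.044 = 0.02651 N/C.

E ≈ 0.0265 N/C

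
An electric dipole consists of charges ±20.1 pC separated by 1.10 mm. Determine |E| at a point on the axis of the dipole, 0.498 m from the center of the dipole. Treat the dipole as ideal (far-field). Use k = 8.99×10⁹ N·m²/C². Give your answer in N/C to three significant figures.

E ≈ 0.00322 N/C

Dipole moment p = qd = (2.01×10⁻¹¹ C)(0.00110 m) = 2.211×10⁻¹⁴ C·m.
On the dipole axis E = 2kp/r³.
E = 2·(8.99×10⁹)(2.211×10⁻¹⁴) / (0.498)³ = 0.003219 N/C.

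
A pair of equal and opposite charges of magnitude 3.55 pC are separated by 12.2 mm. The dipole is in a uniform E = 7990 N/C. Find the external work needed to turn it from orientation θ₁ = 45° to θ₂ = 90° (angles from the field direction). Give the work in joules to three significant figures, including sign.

Dipole moment p = qd = (3.55×10⁻¹² C)(0.0122 m) = 4.331×10⁻¹⁴ C·m.
W_ext = ΔU = U(θ₂) − U(θ₁) = −pE cosθ₂ − (−pE cosθ₁) = pE(cosθ₁ − cosθ₂).
W = (4.331×10⁻¹⁴)(7990)·(cos45° − cos90°) = (3.460×10⁻¹⁰)·(+0.7071) = 2.447×10⁻¹⁰ J.

W ≈ 2.45×10⁻¹⁰ J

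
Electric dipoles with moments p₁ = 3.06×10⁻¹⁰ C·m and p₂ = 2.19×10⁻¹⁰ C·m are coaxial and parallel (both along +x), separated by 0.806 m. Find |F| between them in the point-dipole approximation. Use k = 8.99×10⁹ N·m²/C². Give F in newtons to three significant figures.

F ≈ 8.57×10⁻⁹ N

On-axis field of dipole 1 at distance r: E = 2kp₁/r³. Force on dipole 2 is F = p₂·dE/dr (gradient along axis).
dE/dr = −6kp₁/r⁴, so |F| = 6kp₁p₂/r⁴ (attractive for aligned moments).
F = 6(8.99×10⁹)(3.06×10⁻¹⁰)(2.19×10⁻¹⁰)/(0.806)⁴ = 8.565×10⁻⁹ N.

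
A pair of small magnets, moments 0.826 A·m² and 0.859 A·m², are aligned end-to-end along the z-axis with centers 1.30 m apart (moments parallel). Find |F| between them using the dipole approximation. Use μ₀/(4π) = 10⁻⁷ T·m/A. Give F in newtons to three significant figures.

F ≈ 1.49×10⁻⁷ N

On-axis B of dipole 1: B = (μ₀/4π)·2m₁/r³. Force on dipole 2: F = m₂·dB/dr.
dB/dr = −(μ₀/4π)·6m₁/r⁴, so |F| = (μ₀/4π)·6m₁m₂/r⁴.
F = 6(10⁻⁷)(0.826)(0.859)/(1.30)⁴ = 1.491×10⁻⁷ N.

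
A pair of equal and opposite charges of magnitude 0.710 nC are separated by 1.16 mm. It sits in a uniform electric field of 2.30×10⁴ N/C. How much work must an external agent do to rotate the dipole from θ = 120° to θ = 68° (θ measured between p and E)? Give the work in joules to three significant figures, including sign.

W ≈ -1.66×10⁻⁸ J

Dipole moment p = qd = (7.10×10⁻¹⁰ C)(0.00116 m) = 8.236×10⁻¹³ C·m.
W_ext = ΔU = U(θ₂) − U(θ₁) = −pE cosθ₂ − (−pE cosθ₁) = pE(cosθ₁ − cosθ₂).
W = (8.236×10⁻¹³)(2.30×10⁴)·(cos120° − cos68°) = (1.894×10⁻⁸)·(-0.8746) = -1.657×10⁻⁸ J.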